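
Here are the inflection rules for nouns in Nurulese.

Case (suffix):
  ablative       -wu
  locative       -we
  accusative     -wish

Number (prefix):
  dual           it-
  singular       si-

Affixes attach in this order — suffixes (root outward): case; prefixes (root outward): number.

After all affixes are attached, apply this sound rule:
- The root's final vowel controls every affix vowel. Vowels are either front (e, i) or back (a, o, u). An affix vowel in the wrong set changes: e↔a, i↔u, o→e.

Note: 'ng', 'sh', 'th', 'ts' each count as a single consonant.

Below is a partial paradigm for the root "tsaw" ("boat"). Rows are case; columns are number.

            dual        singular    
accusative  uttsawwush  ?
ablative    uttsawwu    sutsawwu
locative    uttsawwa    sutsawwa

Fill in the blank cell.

Attach case accusative -wish → tsawwish.
Attach number singular si- → sitsawwish.
Apply vowel harmony: sitsawwish → sutsawwush.

sutsawwush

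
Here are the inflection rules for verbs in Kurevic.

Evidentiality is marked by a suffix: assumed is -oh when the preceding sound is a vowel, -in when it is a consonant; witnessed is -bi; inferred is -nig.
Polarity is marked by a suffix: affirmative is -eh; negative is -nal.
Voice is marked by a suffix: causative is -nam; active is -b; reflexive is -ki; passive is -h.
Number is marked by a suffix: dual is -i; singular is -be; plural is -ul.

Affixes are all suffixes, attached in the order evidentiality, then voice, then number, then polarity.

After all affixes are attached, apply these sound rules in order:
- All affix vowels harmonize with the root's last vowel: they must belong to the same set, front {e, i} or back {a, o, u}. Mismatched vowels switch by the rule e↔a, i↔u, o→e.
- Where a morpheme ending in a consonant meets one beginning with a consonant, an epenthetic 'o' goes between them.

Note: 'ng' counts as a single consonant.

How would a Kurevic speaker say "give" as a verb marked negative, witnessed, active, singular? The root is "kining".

Attach evidentiality witnessed -bi → kiningbi.
Attach voice active -b → kiningbib.
Attach number singular -be → kiningbibbe.
Attach polarity negative -nal → kiningbibbenal.
Apply vowel harmony: kiningbibbenal → kiningbibbenel.
Apply epenthesis: kiningbibbenel → kiningobibobenel.

kiningobibobenel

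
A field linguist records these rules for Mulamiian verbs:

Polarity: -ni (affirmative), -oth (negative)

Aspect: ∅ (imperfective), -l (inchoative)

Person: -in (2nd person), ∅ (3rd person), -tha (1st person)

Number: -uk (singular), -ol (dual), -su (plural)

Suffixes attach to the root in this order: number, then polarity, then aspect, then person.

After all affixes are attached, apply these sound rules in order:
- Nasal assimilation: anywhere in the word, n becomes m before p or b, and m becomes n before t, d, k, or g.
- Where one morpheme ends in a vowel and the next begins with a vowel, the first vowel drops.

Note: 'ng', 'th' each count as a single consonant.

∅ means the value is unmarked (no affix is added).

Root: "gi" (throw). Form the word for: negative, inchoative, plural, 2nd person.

gisothlin

Attach number plural -su → gisu.
Attach polarity negative -oth → gisuoth.
Attach aspect inchoative -l → gisuothl.
Attach person 2nd person -in → gisuothlin.
Nasal assimilation: no change.
Apply vowel deletion: gisuothlin → gisothlin.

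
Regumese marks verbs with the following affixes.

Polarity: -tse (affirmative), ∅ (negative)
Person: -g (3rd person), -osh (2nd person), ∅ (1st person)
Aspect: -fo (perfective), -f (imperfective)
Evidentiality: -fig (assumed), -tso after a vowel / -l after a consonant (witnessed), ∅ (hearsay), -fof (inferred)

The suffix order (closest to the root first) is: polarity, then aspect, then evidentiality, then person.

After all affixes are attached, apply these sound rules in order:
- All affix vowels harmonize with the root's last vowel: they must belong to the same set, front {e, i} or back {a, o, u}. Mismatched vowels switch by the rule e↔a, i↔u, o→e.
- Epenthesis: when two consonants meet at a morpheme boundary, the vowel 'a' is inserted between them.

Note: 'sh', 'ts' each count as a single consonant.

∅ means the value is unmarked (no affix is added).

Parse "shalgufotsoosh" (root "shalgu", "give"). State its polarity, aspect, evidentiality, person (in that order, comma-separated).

negative, perfective, witnessed, 2nd person

Segment: shalgu-fo-tso-osh.
polarity: ∅ → negative.
aspect: -fo → perfective.
evidentiality: -tso/l → witnessed.
person: -osh → 2nd person.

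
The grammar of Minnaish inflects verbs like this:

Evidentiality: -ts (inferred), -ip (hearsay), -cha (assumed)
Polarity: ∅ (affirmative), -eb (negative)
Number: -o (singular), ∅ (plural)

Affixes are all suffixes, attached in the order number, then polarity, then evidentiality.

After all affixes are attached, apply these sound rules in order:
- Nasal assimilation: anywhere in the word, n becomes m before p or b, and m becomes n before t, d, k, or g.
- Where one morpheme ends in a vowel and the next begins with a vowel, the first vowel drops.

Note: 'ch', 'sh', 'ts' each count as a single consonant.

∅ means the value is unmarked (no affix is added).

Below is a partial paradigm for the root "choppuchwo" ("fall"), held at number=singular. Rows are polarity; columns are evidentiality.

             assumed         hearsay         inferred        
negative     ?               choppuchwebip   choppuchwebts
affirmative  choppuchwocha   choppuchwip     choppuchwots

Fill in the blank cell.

Attach number singular -o → choppuchwoo.
Attach polarity negative -eb → choppuchwooeb.
Attach evidentiality assumed -cha → choppuchwooebcha.
Nasal assimilation: no change.
Apply vowel deletion: choppuchwooebcha → choppuchwebcha.

choppuchwebcha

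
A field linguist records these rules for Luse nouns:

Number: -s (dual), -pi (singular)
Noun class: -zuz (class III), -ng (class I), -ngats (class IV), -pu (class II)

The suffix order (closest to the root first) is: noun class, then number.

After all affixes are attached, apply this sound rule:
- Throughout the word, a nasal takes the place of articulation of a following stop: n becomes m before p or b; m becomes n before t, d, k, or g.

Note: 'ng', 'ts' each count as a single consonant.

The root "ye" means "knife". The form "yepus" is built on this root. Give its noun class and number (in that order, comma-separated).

Segment: ye-pu-s.
noun class: -pu → class II.
number: -s → dual.

class II, dual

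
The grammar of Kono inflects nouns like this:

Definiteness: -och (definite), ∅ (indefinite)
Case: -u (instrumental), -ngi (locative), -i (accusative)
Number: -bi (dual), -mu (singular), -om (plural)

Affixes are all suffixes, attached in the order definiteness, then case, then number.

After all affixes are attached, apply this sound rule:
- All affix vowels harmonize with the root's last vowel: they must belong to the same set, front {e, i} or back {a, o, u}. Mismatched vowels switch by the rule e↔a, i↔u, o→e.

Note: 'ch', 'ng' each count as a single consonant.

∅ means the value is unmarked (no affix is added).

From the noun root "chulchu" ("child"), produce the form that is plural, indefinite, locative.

definiteness = indefinite: zero marking, form stays chulchu.
Attach case locative -ngi → chulchungi.
Attach number plural -om → chulchungiom.
Apply vowel harmony: chulchungiom → chulchunguom.

chulchunguom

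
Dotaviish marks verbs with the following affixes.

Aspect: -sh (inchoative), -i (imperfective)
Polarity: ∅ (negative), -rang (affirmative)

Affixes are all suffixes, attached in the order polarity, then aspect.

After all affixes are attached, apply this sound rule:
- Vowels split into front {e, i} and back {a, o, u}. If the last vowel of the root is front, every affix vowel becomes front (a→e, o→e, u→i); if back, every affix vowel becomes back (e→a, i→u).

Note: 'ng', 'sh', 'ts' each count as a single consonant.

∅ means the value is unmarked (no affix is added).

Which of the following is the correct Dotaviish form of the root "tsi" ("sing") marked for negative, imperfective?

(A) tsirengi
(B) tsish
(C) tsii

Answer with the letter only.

C

polarity = negative: zero marking, form stays tsi.
Attach aspect imperfective -i → tsii.
Vowel harmony: no change.
So the correct form is tsii, option (C).
(A) tsirengi is wrong: it uses affirmative instead of negative for polarity.
(B) tsish is wrong: it uses inchoative instead of imperfective for aspect.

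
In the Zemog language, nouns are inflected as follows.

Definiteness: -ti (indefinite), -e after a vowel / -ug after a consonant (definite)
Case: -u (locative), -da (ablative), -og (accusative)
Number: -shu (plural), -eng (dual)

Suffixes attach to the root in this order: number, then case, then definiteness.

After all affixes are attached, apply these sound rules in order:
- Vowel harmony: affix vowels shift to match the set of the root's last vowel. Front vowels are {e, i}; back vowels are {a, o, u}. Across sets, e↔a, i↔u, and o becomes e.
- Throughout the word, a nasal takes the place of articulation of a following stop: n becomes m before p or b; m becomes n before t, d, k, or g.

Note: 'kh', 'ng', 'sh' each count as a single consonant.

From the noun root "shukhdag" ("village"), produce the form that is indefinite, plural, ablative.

shukhdagshudatu

Attach number plural -shu → shukhdagshu.
Attach case ablative -da → shukhdagshuda.
Attach definiteness indefinite -ti → shukhdagshudati.
Apply vowel harmony: shukhdagshudati → shukhdagshudatu.
Nasal assimilation: no change.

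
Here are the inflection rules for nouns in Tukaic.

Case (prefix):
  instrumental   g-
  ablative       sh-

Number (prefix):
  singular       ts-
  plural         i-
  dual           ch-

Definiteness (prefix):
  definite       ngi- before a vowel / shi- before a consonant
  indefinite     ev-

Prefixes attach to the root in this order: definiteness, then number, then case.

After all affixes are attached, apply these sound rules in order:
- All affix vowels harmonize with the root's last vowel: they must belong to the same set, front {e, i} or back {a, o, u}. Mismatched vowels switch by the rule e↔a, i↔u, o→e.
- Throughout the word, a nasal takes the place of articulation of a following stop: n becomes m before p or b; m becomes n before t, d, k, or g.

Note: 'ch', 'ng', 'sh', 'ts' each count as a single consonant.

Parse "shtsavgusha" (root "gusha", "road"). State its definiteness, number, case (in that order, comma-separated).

indefinite, singular, ablative

Segment: sh-ts-ev-gusha.
definiteness: ev- → indefinite.
number: ts- → singular.
case: sh- → ablative.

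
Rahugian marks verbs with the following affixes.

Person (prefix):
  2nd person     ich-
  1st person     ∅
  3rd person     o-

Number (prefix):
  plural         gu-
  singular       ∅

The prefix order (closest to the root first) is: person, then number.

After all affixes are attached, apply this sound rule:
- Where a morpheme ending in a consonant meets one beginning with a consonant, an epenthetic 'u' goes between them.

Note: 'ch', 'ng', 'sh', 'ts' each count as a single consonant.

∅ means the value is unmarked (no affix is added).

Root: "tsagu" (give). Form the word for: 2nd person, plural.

Attach person 2nd person ich- → ichtsagu.
Attach number plural gu- → guichtsagu.
Apply epenthesis: guichtsagu → guichutsagu.

guichutsagu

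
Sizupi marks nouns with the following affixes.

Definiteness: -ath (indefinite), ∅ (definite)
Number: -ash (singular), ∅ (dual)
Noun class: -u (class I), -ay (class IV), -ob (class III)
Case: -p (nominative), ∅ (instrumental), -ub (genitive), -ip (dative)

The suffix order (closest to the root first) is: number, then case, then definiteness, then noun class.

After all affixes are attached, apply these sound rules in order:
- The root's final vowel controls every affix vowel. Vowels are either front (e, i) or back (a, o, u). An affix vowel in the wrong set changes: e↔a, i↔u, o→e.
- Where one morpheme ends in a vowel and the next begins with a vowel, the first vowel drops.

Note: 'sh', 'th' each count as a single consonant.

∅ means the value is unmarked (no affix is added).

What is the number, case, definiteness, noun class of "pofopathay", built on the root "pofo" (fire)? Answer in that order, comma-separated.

Segment: pofo-p-ath-ay.
number: ∅ → dual.
case: -p → nominative.
definiteness: -ath → indefinite.
noun class: -ay → class IV.

dual, nominative, indefinite, class IV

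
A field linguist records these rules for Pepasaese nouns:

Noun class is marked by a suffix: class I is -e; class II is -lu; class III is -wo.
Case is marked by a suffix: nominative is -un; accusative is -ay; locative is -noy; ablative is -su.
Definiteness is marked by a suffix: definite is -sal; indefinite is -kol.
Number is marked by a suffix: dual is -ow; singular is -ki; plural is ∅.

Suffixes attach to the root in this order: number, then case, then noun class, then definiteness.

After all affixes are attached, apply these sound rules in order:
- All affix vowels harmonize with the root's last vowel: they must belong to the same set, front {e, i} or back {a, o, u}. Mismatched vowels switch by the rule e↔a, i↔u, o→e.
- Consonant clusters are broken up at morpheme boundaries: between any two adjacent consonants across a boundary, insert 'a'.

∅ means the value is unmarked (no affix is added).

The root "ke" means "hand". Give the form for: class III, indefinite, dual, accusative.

keeweyawekel

Attach number dual -ow → keow.
Attach case accusative -ay → keoway.
Attach noun class class III -wo → keowaywo.
Attach definiteness indefinite -kol → keowaywokol.
Apply vowel harmony: keowaywokol → keeweywekel.
Apply epenthesis: keeweywekel → keeweyawekel.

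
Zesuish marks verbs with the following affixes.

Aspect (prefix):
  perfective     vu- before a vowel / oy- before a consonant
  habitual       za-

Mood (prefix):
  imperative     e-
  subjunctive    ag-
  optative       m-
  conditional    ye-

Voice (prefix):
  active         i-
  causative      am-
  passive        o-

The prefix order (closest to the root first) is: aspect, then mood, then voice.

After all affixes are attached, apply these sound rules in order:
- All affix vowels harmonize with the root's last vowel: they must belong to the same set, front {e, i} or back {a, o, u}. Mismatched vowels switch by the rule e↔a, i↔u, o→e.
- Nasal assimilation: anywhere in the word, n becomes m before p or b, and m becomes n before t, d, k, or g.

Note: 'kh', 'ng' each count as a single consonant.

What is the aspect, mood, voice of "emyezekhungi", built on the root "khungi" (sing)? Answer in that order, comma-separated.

Segment: am-ye-za-khungi.
aspect: za- → habitual.
mood: ye- → conditional.
voice: am- → causative.

habitual, conditional, causative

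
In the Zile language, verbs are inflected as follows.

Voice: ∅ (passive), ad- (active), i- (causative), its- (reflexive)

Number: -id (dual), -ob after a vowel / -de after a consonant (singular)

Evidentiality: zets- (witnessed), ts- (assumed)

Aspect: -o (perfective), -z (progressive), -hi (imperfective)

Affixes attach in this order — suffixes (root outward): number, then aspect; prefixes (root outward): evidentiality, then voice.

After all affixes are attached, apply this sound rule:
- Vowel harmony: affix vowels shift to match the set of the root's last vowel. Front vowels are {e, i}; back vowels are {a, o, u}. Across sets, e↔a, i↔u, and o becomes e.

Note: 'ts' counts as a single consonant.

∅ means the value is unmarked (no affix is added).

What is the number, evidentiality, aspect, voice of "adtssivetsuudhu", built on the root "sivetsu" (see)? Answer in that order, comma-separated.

Segment: ad-ts-sivetsu-id-hi.
number: -id → dual.
evidentiality: ts- → assumed.
aspect: -hi → imperfective.
voice: ad- → active.

dual, assumed, imperfective, active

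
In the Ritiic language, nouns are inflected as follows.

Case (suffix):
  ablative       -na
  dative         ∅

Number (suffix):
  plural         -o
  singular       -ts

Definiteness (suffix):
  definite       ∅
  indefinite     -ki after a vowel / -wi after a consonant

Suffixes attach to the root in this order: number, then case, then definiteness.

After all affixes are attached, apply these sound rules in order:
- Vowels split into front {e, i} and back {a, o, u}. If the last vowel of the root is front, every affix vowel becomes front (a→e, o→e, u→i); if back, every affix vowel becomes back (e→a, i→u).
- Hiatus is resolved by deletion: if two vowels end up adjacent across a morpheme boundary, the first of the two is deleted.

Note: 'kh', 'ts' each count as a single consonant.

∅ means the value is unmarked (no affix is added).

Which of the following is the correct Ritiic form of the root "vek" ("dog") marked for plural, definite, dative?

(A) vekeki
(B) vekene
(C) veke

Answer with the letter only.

C

Attach number plural -o → veko.
case = dative: zero marking, form stays veko.
definiteness = definite: zero marking, form stays veko.
Apply vowel harmony: veko → veke.
Vowel deletion: no change.
So the correct form is veke, option (C).
(A) vekeki is wrong: it uses indefinite instead of definite for definiteness.
(B) vekene is wrong: it uses ablative instead of dative for case.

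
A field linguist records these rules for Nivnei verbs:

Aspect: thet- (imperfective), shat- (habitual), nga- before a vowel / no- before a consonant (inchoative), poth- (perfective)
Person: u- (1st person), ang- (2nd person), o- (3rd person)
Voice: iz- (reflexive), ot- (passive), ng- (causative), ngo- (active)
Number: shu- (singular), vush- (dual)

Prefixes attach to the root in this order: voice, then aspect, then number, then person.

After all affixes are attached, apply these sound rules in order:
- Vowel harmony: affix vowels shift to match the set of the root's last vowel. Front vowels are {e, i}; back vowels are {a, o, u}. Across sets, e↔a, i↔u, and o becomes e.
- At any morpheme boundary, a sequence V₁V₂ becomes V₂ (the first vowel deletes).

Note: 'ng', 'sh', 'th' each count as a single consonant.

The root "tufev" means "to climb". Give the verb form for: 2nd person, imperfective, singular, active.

Attach voice active ngo- → ngotufev.
Attach aspect imperfective thet- → thetngotufev.
Attach number singular shu- → shuthetngotufev.
Attach person 2nd person ang- → angshuthetngotufev.
Apply vowel harmony: angshuthetngotufev → engshithetngetufev.
Vowel deletion: no change.

engshithetngetufev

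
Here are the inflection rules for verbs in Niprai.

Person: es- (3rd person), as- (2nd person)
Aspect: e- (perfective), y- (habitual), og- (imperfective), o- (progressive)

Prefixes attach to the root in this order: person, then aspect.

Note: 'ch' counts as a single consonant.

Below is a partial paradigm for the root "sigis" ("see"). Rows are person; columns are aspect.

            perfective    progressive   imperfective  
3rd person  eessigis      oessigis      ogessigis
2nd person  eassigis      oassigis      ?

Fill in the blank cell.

Attach person 2nd person as- → assigis.
Attach aspect imperfective og- → ogassigis.

ogassigis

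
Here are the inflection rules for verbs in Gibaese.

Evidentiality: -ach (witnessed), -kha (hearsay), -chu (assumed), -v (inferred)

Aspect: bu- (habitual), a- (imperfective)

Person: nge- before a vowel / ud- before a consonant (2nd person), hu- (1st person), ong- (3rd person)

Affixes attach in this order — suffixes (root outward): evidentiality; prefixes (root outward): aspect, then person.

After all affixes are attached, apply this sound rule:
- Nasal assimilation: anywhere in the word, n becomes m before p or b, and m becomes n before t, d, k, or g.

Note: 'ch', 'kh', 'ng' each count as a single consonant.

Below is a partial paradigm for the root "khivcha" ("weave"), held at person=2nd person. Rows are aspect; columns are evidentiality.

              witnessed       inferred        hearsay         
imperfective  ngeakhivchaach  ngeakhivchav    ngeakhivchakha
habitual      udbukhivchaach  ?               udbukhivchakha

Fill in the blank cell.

Attach aspect habitual bu- → bukhivcha.
Attach person 2nd person ud- (before consonant 'b') → udbukhivcha.
Attach evidentiality inferred -v → udbukhivchav.
Nasal assimilation: no change.

udbukhivchav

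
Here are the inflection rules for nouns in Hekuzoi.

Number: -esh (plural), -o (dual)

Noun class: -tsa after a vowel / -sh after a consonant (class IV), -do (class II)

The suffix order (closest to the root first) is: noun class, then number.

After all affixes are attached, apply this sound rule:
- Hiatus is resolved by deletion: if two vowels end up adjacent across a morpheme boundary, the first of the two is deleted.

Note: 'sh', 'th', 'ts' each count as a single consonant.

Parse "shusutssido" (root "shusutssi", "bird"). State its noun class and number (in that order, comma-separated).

Segment: shusutssi-do-o.
noun class: -do → class II.
number: -o → dual.

class II, dual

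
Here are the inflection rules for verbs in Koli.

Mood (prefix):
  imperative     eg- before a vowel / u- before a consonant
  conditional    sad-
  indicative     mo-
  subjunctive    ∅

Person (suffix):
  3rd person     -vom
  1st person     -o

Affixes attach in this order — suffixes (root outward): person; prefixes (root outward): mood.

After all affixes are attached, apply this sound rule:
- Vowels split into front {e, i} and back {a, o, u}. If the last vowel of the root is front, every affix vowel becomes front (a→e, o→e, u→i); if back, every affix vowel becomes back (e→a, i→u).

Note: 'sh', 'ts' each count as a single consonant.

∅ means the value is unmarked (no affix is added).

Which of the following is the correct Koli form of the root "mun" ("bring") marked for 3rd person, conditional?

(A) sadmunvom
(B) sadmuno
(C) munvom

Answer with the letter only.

A

Attach mood conditional sad- → sadmun.
Attach person 3rd person -vom → sadmunvom.
Vowel harmony: no change.
So the correct form is sadmunvom, option (A).
(B) sadmuno is wrong: it uses 1st person instead of 3rd person for person.
(C) munvom is wrong: it uses subjunctive instead of conditional for mood.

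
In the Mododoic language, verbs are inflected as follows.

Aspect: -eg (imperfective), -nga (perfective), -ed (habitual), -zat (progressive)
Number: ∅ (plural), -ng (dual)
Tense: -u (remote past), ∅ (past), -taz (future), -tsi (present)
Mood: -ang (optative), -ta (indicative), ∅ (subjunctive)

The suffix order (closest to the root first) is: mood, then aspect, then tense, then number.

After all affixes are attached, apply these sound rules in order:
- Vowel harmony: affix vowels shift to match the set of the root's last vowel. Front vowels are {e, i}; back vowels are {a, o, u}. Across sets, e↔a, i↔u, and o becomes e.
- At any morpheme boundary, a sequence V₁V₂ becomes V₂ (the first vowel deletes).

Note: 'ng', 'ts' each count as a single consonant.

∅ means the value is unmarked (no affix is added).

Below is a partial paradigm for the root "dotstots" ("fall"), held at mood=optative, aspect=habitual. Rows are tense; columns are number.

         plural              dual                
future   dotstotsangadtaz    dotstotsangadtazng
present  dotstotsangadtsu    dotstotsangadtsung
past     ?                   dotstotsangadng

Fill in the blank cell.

Attach mood optative -ang → dotstotsang.
Attach aspect habitual -ed → dotstotsanged.
tense = past: zero marking, form stays dotstotsanged.
number = plural: zero marking, form stays dotstotsanged.
Apply vowel harmony: dotstotsanged → dotstotsangad.
Vowel deletion: no change.

dotstotsangad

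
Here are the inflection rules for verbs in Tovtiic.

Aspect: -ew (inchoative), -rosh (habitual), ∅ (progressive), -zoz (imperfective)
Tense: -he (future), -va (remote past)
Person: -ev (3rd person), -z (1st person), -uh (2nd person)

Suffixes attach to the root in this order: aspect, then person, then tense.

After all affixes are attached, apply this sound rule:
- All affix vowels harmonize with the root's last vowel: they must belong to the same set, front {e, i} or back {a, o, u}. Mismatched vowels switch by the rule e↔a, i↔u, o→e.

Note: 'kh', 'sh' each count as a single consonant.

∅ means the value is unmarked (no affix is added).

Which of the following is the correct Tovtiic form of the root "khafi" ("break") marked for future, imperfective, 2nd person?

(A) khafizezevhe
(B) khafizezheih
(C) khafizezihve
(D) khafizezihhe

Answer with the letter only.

Attach aspect imperfective -zoz → khafizoz.
Attach person 2nd person -uh → khafizozuh.
Attach tense future -he → khafizozuhhe.
Apply vowel harmony: khafizozuhhe → khafizezihhe.
So the correct form is khafizezihhe, option (D).
(A) khafizezevhe is wrong: it uses 3rd person instead of 2nd person for person.
(B) khafizezheih is wrong: it has the affixes in the wrong order.
(C) khafizezihve is wrong: it uses remote past instead of future for tense.

D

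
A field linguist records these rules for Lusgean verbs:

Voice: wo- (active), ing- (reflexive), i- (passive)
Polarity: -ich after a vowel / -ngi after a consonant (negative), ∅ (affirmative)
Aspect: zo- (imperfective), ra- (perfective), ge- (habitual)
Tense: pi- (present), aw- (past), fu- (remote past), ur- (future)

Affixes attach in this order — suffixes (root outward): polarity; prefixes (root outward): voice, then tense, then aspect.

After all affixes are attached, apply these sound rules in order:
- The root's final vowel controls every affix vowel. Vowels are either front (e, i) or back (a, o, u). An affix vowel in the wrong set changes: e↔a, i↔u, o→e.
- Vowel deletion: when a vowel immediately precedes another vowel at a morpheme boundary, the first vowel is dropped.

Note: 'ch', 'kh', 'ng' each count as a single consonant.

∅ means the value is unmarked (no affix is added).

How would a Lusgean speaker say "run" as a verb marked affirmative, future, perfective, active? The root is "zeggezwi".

rirwezeggezwi

Attach voice active wo- → wozeggezwi.
polarity = affirmative: zero marking, form stays wozeggezwi.
Attach tense future ur- → urwozeggezwi.
Attach aspect perfective ra- → raurwozeggezwi.
Apply vowel harmony: raurwozeggezwi → reirwezeggezwi.
Apply vowel deletion: reirwezeggezwi → rirwezeggezwi.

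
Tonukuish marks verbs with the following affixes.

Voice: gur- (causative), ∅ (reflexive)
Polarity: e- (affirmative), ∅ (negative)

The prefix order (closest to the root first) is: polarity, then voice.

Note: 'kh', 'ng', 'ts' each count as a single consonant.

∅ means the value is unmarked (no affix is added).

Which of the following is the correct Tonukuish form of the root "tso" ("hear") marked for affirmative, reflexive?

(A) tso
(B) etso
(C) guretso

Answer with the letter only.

Attach polarity affirmative e- → etso.
voice = reflexive: zero marking, form stays etso.
So the correct form is etso, option (B).
(A) tso is wrong: it uses negative instead of affirmative for polarity.
(C) guretso is wrong: it uses causative instead of reflexive for voice.

B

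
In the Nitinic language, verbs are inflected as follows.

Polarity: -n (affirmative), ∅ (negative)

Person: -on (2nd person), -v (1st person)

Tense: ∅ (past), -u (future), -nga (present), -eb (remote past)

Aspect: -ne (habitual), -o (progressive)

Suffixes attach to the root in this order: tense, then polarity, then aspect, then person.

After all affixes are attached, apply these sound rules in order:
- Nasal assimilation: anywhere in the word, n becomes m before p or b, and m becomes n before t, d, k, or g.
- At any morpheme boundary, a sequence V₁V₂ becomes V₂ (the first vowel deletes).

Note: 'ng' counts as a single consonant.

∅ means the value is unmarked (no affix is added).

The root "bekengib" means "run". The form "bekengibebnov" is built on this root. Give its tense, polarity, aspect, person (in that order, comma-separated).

remote past, affirmative, progressive, 1st person

Segment: bekengib-eb-n-o-v.
tense: -eb → remote past.
polarity: -n → affirmative.
aspect: -o → progressive.
person: -v → 1st person.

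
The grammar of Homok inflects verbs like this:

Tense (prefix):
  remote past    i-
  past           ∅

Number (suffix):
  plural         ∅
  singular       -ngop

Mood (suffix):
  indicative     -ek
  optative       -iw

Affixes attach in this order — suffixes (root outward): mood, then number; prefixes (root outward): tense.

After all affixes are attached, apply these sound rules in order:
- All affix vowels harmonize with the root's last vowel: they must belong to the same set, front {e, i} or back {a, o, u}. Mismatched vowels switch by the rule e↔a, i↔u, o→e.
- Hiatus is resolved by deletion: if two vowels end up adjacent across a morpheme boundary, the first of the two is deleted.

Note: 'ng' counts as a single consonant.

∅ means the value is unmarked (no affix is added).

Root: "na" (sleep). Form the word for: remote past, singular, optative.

unuwngop

Attach mood optative -iw → naiw.
Attach number singular -ngop → naiwngop.
Attach tense remote past i- → inaiwngop.
Apply vowel harmony: inaiwngop → unauwngop.
Apply vowel deletion: unauwngop → unuwngop.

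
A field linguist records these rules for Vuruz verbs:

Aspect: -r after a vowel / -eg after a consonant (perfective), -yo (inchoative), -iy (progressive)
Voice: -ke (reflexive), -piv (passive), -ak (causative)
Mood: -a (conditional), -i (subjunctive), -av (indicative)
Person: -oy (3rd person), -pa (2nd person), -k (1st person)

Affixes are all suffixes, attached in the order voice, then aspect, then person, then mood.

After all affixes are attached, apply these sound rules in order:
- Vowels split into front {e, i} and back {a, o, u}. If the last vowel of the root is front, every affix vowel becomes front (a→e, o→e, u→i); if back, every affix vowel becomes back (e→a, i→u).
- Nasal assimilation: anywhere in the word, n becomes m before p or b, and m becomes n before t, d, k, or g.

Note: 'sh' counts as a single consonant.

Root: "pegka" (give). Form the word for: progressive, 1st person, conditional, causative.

Attach voice causative -ak → pegkaak.
Attach aspect progressive -iy → pegkaakiy.
Attach person 1st person -k → pegkaakiyk.
Attach mood conditional -a → pegkaakiyka.
Apply vowel harmony: pegkaakiyka → pegkaakuyka.
Nasal assimilation: no change.

pegkaakuyka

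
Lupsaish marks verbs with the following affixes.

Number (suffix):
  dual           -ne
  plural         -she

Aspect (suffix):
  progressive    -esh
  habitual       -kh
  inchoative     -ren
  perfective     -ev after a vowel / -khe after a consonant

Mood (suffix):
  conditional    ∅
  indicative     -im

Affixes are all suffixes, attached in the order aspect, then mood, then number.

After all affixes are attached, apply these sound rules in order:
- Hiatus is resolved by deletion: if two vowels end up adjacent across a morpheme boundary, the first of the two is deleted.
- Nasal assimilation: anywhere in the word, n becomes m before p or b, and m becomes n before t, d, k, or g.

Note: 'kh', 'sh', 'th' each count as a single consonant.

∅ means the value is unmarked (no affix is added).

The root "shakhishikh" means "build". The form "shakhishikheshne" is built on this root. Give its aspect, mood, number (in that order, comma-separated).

progressive, conditional, dual

Segment: shakhishikh-esh-ne.
aspect: -esh → progressive.
mood: ∅ → conditional.
number: -ne → dual.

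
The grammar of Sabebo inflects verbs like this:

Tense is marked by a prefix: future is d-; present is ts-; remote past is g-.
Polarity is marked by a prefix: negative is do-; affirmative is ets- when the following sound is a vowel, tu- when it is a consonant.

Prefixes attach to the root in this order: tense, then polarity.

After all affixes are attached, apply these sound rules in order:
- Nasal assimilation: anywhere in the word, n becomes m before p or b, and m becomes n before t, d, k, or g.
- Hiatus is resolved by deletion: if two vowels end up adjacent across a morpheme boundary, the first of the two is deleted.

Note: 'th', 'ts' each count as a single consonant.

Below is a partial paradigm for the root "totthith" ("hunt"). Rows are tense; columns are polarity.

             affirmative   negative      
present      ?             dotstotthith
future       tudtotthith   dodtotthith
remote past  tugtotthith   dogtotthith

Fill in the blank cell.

tutstotthith

Attach tense present ts- → tstotthith.
Attach polarity affirmative tu- (before consonant 'ts') → tutstotthith.
Nasal assimilation: no change.
Vowel deletion: no change.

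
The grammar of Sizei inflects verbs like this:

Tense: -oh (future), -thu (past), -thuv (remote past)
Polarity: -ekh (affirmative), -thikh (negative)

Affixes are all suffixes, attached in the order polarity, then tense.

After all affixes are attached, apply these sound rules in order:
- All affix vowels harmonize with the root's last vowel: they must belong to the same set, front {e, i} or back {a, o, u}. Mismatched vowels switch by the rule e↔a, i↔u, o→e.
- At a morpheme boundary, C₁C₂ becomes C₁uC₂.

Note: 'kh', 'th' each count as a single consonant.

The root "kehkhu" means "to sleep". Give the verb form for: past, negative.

Attach polarity negative -thikh → kehkhuthikh.
Attach tense past -thu → kehkhuthikhthu.
Apply vowel harmony: kehkhuthikhthu → kehkhuthukhthu.
Apply epenthesis: kehkhuthukhthu → kehkhuthukhuthu.

kehkhuthukhuthu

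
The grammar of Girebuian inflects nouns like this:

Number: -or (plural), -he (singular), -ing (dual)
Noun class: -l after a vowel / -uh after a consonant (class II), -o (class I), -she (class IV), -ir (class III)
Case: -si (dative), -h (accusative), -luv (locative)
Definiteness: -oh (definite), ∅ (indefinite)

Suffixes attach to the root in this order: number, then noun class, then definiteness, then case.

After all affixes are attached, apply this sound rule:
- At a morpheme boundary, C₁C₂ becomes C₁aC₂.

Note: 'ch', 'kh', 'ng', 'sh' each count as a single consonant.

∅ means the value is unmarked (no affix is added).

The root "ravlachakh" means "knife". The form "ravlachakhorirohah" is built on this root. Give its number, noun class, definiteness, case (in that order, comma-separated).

plural, class III, definite, accusative

Segment: ravlachakh-or-ir-oh-h.
number: -or → plural.
noun class: -ir → class III.
definiteness: -oh → definite.
case: -h → accusative.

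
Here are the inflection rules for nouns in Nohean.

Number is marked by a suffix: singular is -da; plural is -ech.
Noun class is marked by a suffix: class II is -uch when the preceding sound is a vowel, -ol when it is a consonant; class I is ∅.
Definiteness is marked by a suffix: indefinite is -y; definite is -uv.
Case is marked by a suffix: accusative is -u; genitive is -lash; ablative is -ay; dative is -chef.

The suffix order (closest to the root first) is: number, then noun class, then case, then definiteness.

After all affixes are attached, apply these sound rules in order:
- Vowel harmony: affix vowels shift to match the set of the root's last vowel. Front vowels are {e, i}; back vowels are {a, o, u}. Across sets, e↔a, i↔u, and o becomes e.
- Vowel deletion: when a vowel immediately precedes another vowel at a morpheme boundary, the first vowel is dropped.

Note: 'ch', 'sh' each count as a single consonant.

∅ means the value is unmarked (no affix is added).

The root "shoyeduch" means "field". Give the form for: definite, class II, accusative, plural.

Attach number plural -ech → shoyeduchech.
Attach noun class class II -ol (after consonant 'ch') → shoyeduchechol.
Attach case accusative -u → shoyeduchecholu.
Attach definiteness definite -uv → shoyeduchecholuuv.
Apply vowel harmony: shoyeduchecholuuv → shoyeduchacholuuv.
Apply vowel deletion: shoyeduchacholuuv → shoyeduchacholuv.

shoyeduchacholuv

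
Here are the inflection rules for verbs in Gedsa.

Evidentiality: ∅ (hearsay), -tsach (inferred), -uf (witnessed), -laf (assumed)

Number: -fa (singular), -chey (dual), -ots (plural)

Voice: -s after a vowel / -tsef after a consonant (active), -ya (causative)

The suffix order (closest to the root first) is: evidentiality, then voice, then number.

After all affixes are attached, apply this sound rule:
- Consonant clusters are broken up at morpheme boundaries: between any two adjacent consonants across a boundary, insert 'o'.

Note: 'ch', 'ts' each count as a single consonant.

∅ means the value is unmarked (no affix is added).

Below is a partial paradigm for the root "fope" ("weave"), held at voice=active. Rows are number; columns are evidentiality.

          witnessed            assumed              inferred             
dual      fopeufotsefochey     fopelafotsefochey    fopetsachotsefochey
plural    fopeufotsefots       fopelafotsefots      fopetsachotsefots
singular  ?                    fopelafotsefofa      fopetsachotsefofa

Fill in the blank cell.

fopeufotsefofa

Attach evidentiality witnessed -uf → fopeuf.
Attach voice active -tsef (after consonant 'f') → fopeuftsef.
Attach number singular -fa → fopeuftseffa.
Apply epenthesis: fopeuftseffa → fopeufotsefofa.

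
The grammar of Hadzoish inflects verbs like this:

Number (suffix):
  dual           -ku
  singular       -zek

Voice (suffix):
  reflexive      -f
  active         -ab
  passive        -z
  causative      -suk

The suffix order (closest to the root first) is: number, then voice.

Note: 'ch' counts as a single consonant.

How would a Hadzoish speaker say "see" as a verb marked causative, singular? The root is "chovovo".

chovovozeksuk

Attach number singular -zek → chovovozek.
Attach voice causative -suk → chovovozeksuk.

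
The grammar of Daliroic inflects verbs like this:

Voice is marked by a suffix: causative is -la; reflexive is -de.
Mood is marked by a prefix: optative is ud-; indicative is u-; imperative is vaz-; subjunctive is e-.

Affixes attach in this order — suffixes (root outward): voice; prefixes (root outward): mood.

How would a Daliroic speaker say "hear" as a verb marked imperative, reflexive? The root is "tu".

Attach mood imperative vaz- → vaztu.
Attach voice reflexive -de → vaztude.

vaztude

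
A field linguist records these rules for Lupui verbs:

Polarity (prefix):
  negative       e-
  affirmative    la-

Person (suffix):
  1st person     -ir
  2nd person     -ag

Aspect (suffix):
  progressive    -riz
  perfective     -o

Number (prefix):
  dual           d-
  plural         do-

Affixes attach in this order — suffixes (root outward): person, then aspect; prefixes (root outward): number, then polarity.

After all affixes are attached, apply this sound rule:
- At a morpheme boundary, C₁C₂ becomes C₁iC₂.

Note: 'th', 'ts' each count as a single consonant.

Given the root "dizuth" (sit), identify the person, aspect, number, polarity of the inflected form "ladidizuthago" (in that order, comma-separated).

Segment: la-d-dizuth-ag-o.
person: -ag → 2nd person.
aspect: -o → perfective.
number: d- → dual.
polarity: la- → affirmative.

2nd person, perfective, dual, affirmative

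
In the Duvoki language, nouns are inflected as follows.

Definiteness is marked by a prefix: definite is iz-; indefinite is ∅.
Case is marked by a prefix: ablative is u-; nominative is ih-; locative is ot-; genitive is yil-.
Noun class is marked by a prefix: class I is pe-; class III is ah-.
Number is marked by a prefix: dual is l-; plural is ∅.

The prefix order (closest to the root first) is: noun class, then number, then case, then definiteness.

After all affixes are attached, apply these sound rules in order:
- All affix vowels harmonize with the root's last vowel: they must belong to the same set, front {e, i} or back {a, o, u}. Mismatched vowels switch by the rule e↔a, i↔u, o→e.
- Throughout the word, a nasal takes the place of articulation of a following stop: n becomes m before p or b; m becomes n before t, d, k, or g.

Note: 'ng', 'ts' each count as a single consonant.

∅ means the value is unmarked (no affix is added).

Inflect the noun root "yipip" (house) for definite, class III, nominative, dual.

izihlehyipip

Attach noun class class III ah- → ahyipip.
Attach number dual l- → lahyipip.
Attach case nominative ih- → ihlahyipip.
Attach definiteness definite iz- → izihlahyipip.
Apply vowel harmony: izihlahyipip → izihlehyipip.
Nasal assimilation: no change.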